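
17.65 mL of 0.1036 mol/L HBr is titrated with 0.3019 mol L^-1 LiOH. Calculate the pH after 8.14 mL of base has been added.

n(acid) = 0.1036 x 0.01765 = 0.001829 mol; n(LiOH) added = 0.3019 x 0.008140 = 0.002457 mol.
Base is in excess by 0.002457 - 0.001829 = 0.0006289 mol in a total volume of 0.02579 L.
[OH^-] = 0.0006289/0.02579 = 0.02439 M, so pOH = 1.61 and pH = 14.00 - 1.61 = 12.39.

12.39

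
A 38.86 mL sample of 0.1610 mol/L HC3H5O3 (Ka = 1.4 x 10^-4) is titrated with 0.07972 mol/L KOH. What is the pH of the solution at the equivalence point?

n(HC3H5O3) = 0.1610 x 0.03886 = 0.006256 mol; V(KOH) at equivalence = 0.006256/0.07972 = 0.07848 L.
At equivalence all the acid is converted to C3H5O3-; total volume = 0.03886 + 0.07848 = 0.1173 L, so [C3H5O3-] = 0.006256/0.1173 = 0.05332 M.
Kb = Kw/Ka = 1.0e-14 / 1.4 x 10^-4 = 7.14e-11.
[OH^-] = sqrt(Kb x [C3H5O3-]) = sqrt(7.14e-11 x 0.05332) = 1.95e-6 M.
pOH = 5.71, so pH = 14.00 - 5.71 = 8.29.

8.29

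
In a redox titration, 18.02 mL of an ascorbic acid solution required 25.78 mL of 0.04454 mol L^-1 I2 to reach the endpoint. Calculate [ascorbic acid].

0.0637 M

n(I2) = 0.04454 x 0.02578 = 0.001148 mol.
From the balanced equation, 1 mol I2 reacts with 1 mol ascorbic acid, so n(ascorbic acid) = 0.001148 x 1/1 = 0.001148 mol.
[ascorbic acid] = 0.001148 / 0.01802 L = 0.0637 M.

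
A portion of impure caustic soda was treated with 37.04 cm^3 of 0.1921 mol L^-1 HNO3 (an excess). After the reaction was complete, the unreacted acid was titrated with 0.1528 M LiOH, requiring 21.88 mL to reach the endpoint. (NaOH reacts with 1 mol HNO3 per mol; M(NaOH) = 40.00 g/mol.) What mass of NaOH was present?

0.151 g

Total n(HNO3) added = 0.1921 x 0.03704 = 0.007115 mol.
n(LiOH) used = 0.1528 x 0.02188 = 0.003343 mol, which equals the excess n(HNO3).
So n(HNO3) consumed by the sample = 0.007115 - 0.003343 = 0.003772 mol.
n(NaOH) = 0.003772 / 1 = 0.003772 mol.
mass = 0.003772 mol x 40.00 g/mol = 0.151 g.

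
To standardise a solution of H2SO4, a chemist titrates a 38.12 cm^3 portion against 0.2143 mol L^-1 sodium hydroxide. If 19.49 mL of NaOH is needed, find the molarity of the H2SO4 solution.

n(NaOH) delivered = 0.2143 x 0.01949 = 0.004177 mol.
The reaction is 1 H2SO4 + 2 NaOH, so n(H2SO4) = 0.004177 x 1/2 = 0.002088 mol.
[H2SO4] = 0.002088 mol / 0.03812 L = 0.0548 M.

0.0548 M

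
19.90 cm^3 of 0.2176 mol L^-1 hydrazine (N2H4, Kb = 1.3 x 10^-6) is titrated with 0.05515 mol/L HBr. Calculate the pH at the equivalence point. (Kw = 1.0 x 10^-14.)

4.74

n(N2H4) = 0.2176 x 0.01990 = 0.004330 mol; V(HBr) at equivalence = 0.004330/0.05515 = 0.07852 L.
At equivalence the base is fully converted to N2H5+; total volume = 0.09842 L, so [N2H5+] = 0.004330/0.09842 = 0.04400 M.
Ka(N2H5+) = Kw/Kb = 1.0e-14 / 1.3 x 10^-6 = 7.69e-9.
[H^+] = sqrt(Ka x [N2H5+]) = sqrt(7.69e-9 x 0.04400) = 1.84e-5 M.
pH = -log(1.84e-5) = 4.74.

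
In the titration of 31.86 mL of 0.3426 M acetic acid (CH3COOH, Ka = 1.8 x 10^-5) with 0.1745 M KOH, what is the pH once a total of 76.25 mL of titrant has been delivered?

n(acid) = 0.3426 x 0.03186 = 0.01092 mol; n(KOH) added = 0.1745 x 0.07625 = 0.01331 mol.
Base is in excess by 0.01331 - 0.01092 = 0.002390 mol in a total volume of 0.1081 L.
[OH^-] = 0.002390/0.1081 = 0.02211 M, so pOH = 1.66 and pH = 14.00 - 1.66 = 12.34.

12.34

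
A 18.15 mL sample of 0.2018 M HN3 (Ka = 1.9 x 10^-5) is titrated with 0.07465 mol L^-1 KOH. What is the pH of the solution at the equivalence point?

n(HN3) = 0.2018 x 0.01815 = 0.003663 mol; V(KOH) at equivalence = 0.003663/0.07465 = 0.04906 L.
At equivalence all the acid is converted to N3-; total volume = 0.01815 + 0.04906 = 0.06721 L, so [N3-] = 0.003663/0.06721 = 0.05449 M.
Kb = Kw/Ka = 1.0e-14 / 1.9 x 10^-5 = 5.26e-10.
[OH^-] = sqrt(Kb x [N3-]) = sqrt(5.26e-10 x 0.05449) = 5.36e-6 M.
pOH = 5.27, so pH = 14.00 - 5.27 = 8.73.

8.73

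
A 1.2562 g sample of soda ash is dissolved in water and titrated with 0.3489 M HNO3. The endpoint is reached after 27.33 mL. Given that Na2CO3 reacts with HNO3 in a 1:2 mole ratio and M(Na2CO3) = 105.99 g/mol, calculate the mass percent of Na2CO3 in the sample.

40.2%

n(HNO3) = 0.3489 x 0.02733 = 0.009535 mol.
n(Na2CO3) = 0.009535 / 2 = 0.004768 mol.
mass of Na2CO3 = 0.004768 x 105.99 = 0.5053 g.
% purity = 0.5053 / 1.2562 x 100 = 40.2%.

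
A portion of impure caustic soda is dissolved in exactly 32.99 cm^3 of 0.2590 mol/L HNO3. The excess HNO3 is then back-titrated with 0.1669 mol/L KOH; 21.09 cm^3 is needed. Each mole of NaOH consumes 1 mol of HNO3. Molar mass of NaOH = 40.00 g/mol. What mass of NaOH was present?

0.201 g

Total n(HNO3) added = 0.2590 x 0.03299 = 0.008544 mol.
n(KOH) used = 0.1669 x 0.02109 = 0.003520 mol, which equals the excess n(HNO3).
So n(HNO3) consumed by the sample = 0.008544 - 0.003520 = 0.005024 mol.
n(NaOH) = 0.005024 / 1 = 0.005024 mol.
mass = 0.005024 mol x 40.00 g/mol = 0.201 g.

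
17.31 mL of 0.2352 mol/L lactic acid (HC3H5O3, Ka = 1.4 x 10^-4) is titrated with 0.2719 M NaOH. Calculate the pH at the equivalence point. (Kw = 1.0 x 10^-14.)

n(HC3H5O3) = 0.2352 x 0.01731 = 0.004071 mol; V(NaOH) at equivalence = 0.004071/0.2719 = 0.01497 L.
At equivalence all the acid is converted to C3H5O3-; total volume = 0.01731 + 0.01497 = 0.03228 L, so [C3H5O3-] = 0.004071/0.03228 = 0.1261 M.
Kb = Kw/Ka = 1.0e-14 / 1.4 x 10^-4 = 7.14e-11.
[OH^-] = sqrt(Kb x [C3H5O3-]) = sqrt(7.14e-11 x 0.1261) = 3.00e-6 M.
pOH = 5.52, so pH = 14.00 - 5.52 = 8.48.

8.48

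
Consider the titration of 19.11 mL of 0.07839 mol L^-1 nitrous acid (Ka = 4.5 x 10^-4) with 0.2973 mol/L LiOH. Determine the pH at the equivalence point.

n(HNO2) = 0.07839 x 0.01911 = 0.001498 mol; V(LiOH) at equivalence = 0.001498/0.2973 = 0.005039 L.
At equivalence all the acid is converted to NO2-; total volume = 0.01911 + 0.005039 = 0.02415 L, so [NO2-] = 0.001498/0.02415 = 0.06203 M.
Kb = Kw/Ka = 1.0e-14 / 4.5 x 10^-4 = 2.22e-11.
[OH^-] = sqrt(Kb x [NO2-]) = sqrt(2.22e-11 x 0.06203) = 1.17e-6 M.
pOH = 5.93, so pH = 14.00 - 5.93 = 8.07.

8.07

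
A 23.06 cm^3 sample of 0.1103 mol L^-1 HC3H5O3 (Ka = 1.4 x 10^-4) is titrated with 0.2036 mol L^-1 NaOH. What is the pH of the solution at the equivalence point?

n(HC3H5O3) = 0.1103 x 0.02306 = 0.002544 mol; V(NaOH) at equivalence = 0.002544/0.2036 = 0.01249 L.
At equivalence all the acid is converted to C3H5O3-; total volume = 0.02306 + 0.01249 = 0.03555 L, so [C3H5O3-] = 0.002544/0.03555 = 0.07154 M.
Kb = Kw/Ka = 1.0e-14 / 1.4 x 10^-4 = 7.14e-11.
[OH^-] = sqrt(Kb x [C3H5O3-]) = sqrt(7.14e-11 x 0.07154) = 2.26e-6 M.
pOH = 5.65, so pH = 14.00 - 5.65 = 8.35.

8.35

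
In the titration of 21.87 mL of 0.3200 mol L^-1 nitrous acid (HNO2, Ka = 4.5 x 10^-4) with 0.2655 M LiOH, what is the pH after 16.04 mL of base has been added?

Initial n(HNO2) = 0.3200 x 0.02187 = 0.006998 mol.
n(LiOH) added = 0.2655 x 0.01604 = 0.004259 mol, converting that many moles of HNO2 to NO2-.
Remaining n(HNO2) = 0.002740 mol; n(NO2-) = 0.004259 mol.
By Henderson-Hasselbalch, pH = pKa + log([A^-]/[HA]) = 3.35 + log(0.004259/0.002740) = 3.35 + (+0.19) = 3.54.

3.54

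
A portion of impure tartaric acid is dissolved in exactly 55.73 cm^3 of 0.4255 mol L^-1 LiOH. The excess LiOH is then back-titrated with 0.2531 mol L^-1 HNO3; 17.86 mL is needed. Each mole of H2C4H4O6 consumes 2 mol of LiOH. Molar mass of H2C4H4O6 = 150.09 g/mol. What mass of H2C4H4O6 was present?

Total n(LiOH) added = 0.4255 x 0.05573 = 0.02371 mol.
n(HNO3) used = 0.2531 x 0.01786 = 0.004520 mol, which equals the excess n(LiOH).
So n(LiOH) consumed by the sample = 0.02371 - 0.004520 = 0.01919 mol.
n(H2C4H4O6) = 0.01919 / 2 = 0.009596 mol.
mass = 0.009596 mol x 150.09 g/mol = 1.44 g.

1.44 g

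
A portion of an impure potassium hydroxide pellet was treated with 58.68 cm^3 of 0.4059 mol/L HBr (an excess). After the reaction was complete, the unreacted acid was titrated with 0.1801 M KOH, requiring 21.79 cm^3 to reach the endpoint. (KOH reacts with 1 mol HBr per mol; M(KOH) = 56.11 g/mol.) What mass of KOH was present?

Total n(HBr) added = 0.4059 x 0.05868 = 0.02382 mol.
n(KOH) used = 0.1801 x 0.02179 = 0.003924 mol, which equals the excess n(HBr).
So n(HBr) consumed by the sample = 0.02382 - 0.003924 = 0.01989 mol.
n(KOH) = 0.01989 / 1 = 0.01989 mol.
mass = 0.01989 mol x 56.11 g/mol = 1.12 g.

1.12 g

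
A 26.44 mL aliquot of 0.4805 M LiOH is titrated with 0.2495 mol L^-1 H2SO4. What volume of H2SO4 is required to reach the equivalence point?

n(LiOH) = 0.4805 mol/L x 0.02644 L = 0.01270 mol.
The neutralisation is 2 LiOH : 1 H2SO4, so n(H2SO4) = 0.01270 x 1/2 = 0.006352 mol.
V(H2SO4) = 0.006352 / 0.2495 = 0.02546 L = 25.5 mL.

25.5 mL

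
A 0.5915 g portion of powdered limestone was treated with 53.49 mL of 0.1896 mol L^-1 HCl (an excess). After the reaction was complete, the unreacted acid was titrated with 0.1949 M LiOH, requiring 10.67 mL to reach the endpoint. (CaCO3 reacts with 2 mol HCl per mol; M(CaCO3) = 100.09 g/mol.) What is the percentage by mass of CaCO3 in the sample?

68.2%

Total n(HCl) added = 0.1896 x 0.05349 = 0.01014 mol.
n(LiOH) used = 0.1949 x 0.01067 = 0.002080 mol, which equals the excess n(HCl).
So n(HCl) consumed by the sample = 0.01014 - 0.002080 = 0.008062 mol.
n(CaCO3) = 0.008062 / 2 = 0.004031 mol.
mass CaCO3 = 0.004031 x 100.09 = 0.4035 g, so %CaCO3 = 0.4035/0.5915 x 100 = 68.2%.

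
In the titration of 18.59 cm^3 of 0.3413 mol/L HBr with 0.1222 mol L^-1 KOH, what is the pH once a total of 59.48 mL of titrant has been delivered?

12.07

n(acid) = 0.3413 x 0.01859 = 0.006345 mol; n(KOH) added = 0.1222 x 0.05948 = 0.007268 mol.
Base is in excess by 0.007268 - 0.006345 = 0.0009237 mol in a total volume of 0.07807 L.
[OH^-] = 0.0009237/0.07807 = 0.01183 M, so pOH = 1.93 and pH = 14.00 - 1.93 = 12.07.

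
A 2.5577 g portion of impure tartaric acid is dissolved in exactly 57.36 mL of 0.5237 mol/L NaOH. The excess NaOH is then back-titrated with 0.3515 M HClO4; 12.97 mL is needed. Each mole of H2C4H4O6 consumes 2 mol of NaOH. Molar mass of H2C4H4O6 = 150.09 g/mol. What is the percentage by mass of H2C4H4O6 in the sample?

Total n(NaOH) added = 0.5237 x 0.05736 = 0.03004 mol.
n(HClO4) used = 0.3515 x 0.01297 = 0.004559 mol, which equals the excess n(NaOH).
So n(NaOH) consumed by the sample = 0.03004 - 0.004559 = 0.02548 mol.
n(H2C4H4O6) = 0.02548 / 2 = 0.01274 mol.
mass H2C4H4O6 = 0.01274 x 150.09 = 1.912 g, so %H2C4H4O6 = 1.912/2.5577 x 100 = 74.8%.

74.8%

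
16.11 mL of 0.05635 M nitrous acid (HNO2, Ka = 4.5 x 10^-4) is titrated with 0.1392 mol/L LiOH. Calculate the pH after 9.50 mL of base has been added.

12.21

n(acid) = 0.05635 x 0.01611 = 0.0009078 mol; n(LiOH) added = 0.1392 x 0.009500 = 0.001322 mol.
Base is in excess by 0.001322 - 0.0009078 = 0.0004146 mol in a total volume of 0.02561 L.
[OH^-] = 0.0004146/0.02561 = 0.01619 M, so pOH = 1.79 and pH = 14.00 - 1.79 = 12.21.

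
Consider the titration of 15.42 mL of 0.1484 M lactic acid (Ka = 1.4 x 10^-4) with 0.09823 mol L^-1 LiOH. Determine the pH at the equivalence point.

8.31

n(HC3H5O3) = 0.1484 x 0.01542 = 0.002288 mol; V(LiOH) at equivalence = 0.002288/0.09823 = 0.02330 L.
At equivalence all the acid is converted to C3H5O3-; total volume = 0.01542 + 0.02330 = 0.03872 L, so [C3H5O3-] = 0.002288/0.03872 = 0.05911 M.
Kb = Kw/Ka = 1.0e-14 / 1.4 x 10^-4 = 7.14e-11.
[OH^-] = sqrt(Kb x [C3H5O3-]) = sqrt(7.14e-11 x 0.05911) = 2.05e-6 M.
pOH = 5.69, so pH = 14.00 - 5.69 = 8.31.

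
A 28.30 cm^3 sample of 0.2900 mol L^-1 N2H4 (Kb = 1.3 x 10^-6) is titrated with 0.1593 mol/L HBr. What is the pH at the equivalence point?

4.55

n(N2H4) = 0.2900 x 0.02830 = 0.008207 mol; V(HBr) at equivalence = 0.008207/0.1593 = 0.05152 L.
At equivalence the base is fully converted to N2H5+; total volume = 0.07982 L, so [N2H5+] = 0.008207/0.07982 = 0.1028 M.
Ka(N2H5+) = Kw/Kb = 1.0e-14 / 1.3 x 10^-6 = 7.69e-9.
[H^+] = sqrt(Ka x [N2H5+]) = sqrt(7.69e-9 x 0.1028) = 2.81e-5 M.
pH = -log(2.81e-5) = 4.55.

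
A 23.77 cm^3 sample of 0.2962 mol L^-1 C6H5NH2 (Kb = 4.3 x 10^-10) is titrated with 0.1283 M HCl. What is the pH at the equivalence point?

2.84

n(C6H5NH2) = 0.2962 x 0.02377 = 0.007041 mol; V(HCl) at equivalence = 0.007041/0.1283 = 0.05488 L.
At equivalence the base is fully converted to C6H5NH3+; total volume = 0.07865 L, so [C6H5NH3+] = 0.007041/0.07865 = 0.08952 M.
Ka(C6H5NH3+) = Kw/Kb = 1.0e-14 / 4.3 x 10^-10 = 2.33e-5.
[H^+] = sqrt(Ka x [C6H5NH3+]) = sqrt(2.33e-5 x 0.08952) = 0.00144 M.
pH = -log(0.00144) = 2.84.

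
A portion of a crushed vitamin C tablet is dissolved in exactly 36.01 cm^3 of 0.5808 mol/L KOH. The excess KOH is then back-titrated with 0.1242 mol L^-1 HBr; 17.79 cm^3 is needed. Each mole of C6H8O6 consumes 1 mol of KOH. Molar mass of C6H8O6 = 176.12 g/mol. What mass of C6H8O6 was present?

Total n(KOH) added = 0.5808 x 0.03601 = 0.02091 mol.
n(HBr) used = 0.1242 x 0.01779 = 0.002210 mol, which equals the excess n(KOH).
So n(KOH) consumed by the sample = 0.02091 - 0.002210 = 0.01871 mol.
n(C6H8O6) = 0.01871 / 1 = 0.01871 mol.
mass = 0.01871 mol x 176.12 g/mol = 3.29 g.

3.29 g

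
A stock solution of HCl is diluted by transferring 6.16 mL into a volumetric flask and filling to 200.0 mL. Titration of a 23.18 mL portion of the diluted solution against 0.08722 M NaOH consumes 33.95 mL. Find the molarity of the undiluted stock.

n(NaOH) = 0.08722 x 0.03395 = 0.002961 mol.
n(HCl) in the aliquot = 0.002961 mol.
[diluted HCl] = 0.002961 / 0.02318 = 0.1277 M.
Dilution factor = 200.0/6.160 = 32.47, so [stock] = 0.1277 x 32.47 = 4.15 M.

4.15 M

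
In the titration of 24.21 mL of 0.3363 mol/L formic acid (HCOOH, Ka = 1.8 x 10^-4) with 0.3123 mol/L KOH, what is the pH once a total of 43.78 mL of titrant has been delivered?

n(acid) = 0.3363 x 0.02421 = 0.008142 mol; n(KOH) added = 0.3123 x 0.04378 = 0.01367 mol.
Base is in excess by 0.01367 - 0.008142 = 0.005531 mol in a total volume of 0.06799 L.
[OH^-] = 0.005531/0.06799 = 0.08135 M, so pOH = 1.09 and pH = 14.00 - 1.09 = 12.91.

12.91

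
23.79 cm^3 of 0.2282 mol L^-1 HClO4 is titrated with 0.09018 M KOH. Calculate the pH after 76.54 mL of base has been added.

12.17

n(acid) = 0.2282 x 0.02379 = 0.005429 mol; n(KOH) added = 0.09018 x 0.07654 = 0.006902 mol.
Base is in excess by 0.006902 - 0.005429 = 0.001473 mol in a total volume of 0.1003 L.
[OH^-] = 0.001473/0.1003 = 0.01469 M, so pOH = 1.83 and pH = 14.00 - 1.83 = 12.17.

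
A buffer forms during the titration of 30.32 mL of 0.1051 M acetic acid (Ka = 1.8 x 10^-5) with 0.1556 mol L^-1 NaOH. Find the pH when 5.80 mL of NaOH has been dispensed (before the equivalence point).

4.34

Initial n(CH3COOH) = 0.1051 x 0.03032 = 0.003187 mol.
n(NaOH) added = 0.1556 x 0.005800 = 0.0009025 mol, converting that many moles of CH3COOH to CH3COO-.
Remaining n(CH3COOH) = 0.002284 mol; n(CH3COO-) = 0.0009025 mol.
By Henderson-Hasselbalch, pH = pKa + log([A^-]/[HA]) = 4.74 + log(0.0009025/0.002284) = 4.74 + (-0.40) = 4.34.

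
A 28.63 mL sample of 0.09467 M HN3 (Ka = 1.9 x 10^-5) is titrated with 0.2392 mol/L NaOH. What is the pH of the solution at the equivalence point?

8.78

n(HN3) = 0.09467 x 0.02863 = 0.002710 mol; V(NaOH) at equivalence = 0.002710/0.2392 = 0.01133 L.
At equivalence all the acid is converted to N3-; total volume = 0.02863 + 0.01133 = 0.03996 L, so [N3-] = 0.002710/0.03996 = 0.06783 M.
Kb = Kw/Ka = 1.0e-14 / 1.9 x 10^-5 = 5.26e-10.
[OH^-] = sqrt(Kb x [N3-]) = sqrt(5.26e-10 x 0.06783) = 5.97e-6 M.
pOH = 5.22, so pH = 14.00 - 5.22 = 8.78.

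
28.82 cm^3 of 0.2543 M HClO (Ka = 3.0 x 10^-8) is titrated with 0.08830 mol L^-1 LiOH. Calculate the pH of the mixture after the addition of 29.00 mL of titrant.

7.25

Initial n(HClO) = 0.2543 x 0.02882 = 0.007329 mol.
n(LiOH) added = 0.08830 x 0.02900 = 0.002561 mol, converting that many moles of HClO to ClO-.
Remaining n(HClO) = 0.004768 mol; n(ClO-) = 0.002561 mol.
By Henderson-Hasselbalch, pH = pKa + log([A^-]/[HA]) = 7.52 + log(0.002561/0.004768) = 7.52 + (-0.27) = 7.25.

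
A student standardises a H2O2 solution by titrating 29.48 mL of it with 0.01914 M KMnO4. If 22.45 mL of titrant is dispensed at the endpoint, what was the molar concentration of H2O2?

n(KMnO4) = 0.01914 x 0.02245 = 0.0004297 mol.
From the balanced equation, 2 mol KMnO4 reacts with 5 mol H2O2, so n(H2O2) = 0.0004297 x 5/2 = 0.001074 mol.
[H2O2] = 0.001074 / 0.02948 L = 0.0364 M.

0.0364 M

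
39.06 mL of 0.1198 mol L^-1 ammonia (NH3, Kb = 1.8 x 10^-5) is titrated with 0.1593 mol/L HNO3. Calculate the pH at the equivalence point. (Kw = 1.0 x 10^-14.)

5.21

n(NH3) = 0.1198 x 0.03906 = 0.004679 mol; V(HNO3) at equivalence = 0.004679/0.1593 = 0.02937 L.
At equivalence the base is fully converted to NH4+; total volume = 0.06843 L, so [NH4+] = 0.004679/0.06843 = 0.06838 M.
Ka(NH4+) = Kw/Kb = 1.0e-14 / 1.8 x 10^-5 = 5.56e-10.
[H^+] = sqrt(Ka x [NH4+]) = sqrt(5.56e-10 x 0.06838) = 6.16e-6 M.
pH = -log(6.16e-6) = 5.21.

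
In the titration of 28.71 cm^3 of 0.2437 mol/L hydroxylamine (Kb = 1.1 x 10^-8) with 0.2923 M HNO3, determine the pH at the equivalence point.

n(NH2OH) = 0.2437 x 0.02871 = 0.006997 mol; V(HNO3) at equivalence = 0.006997/0.2923 = 0.02394 L.
At equivalence the base is fully converted to NH3OH+; total volume = 0.05265 L, so [NH3OH+] = 0.006997/0.05265 = 0.1329 M.
Ka(NH3OH+) = Kw/Kb = 1.0e-14 / 1.1 x 10^-8 = 9.09e-7.
[H^+] = sqrt(Ka x [NH3OH+]) = sqrt(9.09e-7 x 0.1329) = 0.000348 M.
pH = -log(0.000348) = 3.46.

3.46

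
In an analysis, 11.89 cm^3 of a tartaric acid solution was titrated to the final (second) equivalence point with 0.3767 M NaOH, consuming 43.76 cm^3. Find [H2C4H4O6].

n(NaOH) = 0.3767 x 0.04376 = 0.01648 mol.
At the final (second) equivalence point, 2 mol OH^- react per mol H2C4H4O6, so n(H2C4H4O6) = 0.01648 / 2 = 0.008242 mol.
[H2C4H4O6] = 0.008242 / 0.01189 L = 0.693 M.

0.693 M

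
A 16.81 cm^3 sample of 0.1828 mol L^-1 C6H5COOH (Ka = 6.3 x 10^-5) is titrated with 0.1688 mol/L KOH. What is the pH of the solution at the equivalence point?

n(C6H5COOH) = 0.1828 x 0.01681 = 0.003073 mol; V(KOH) at equivalence = 0.003073/0.1688 = 0.01820 L.
At equivalence all the acid is converted to C6H5COO-; total volume = 0.01681 + 0.01820 = 0.03501 L, so [C6H5COO-] = 0.003073/0.03501 = 0.08776 M.
Kb = Kw/Ka = 1.0e-14 / 6.3 x 10^-5 = 1.59e-10.
[OH^-] = sqrt(Kb x [C6H5COO-]) = sqrt(1.59e-10 x 0.08776) = 3.73e-6 M.
pOH = 5.43, so pH = 14.00 - 5.43 = 8.57.

8.57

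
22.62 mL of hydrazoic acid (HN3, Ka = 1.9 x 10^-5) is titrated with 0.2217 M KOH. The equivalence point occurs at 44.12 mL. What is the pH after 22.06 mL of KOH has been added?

22.06 mL is exactly half the equivalence volume (44.12/2), i.e. the half-equivalence point.
There, n(HA) = n(A^-), so pH = pKa = -log(1.9 x 10^-5) = 4.72.

4.72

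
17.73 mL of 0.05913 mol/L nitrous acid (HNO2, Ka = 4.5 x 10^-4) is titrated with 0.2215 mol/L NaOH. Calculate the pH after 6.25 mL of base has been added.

12.15

n(acid) = 0.05913 x 0.01773 = 0.001048 mol; n(NaOH) added = 0.2215 x 0.006250 = 0.001384 mol.
Base is in excess by 0.001384 - 0.001048 = 0.0003360 mol in a total volume of 0.02398 L.
[OH^-] = 0.0003360/0.02398 = 0.01401 M, so pOH = 1.85 and pH = 14.00 - 1.85 = 12.15.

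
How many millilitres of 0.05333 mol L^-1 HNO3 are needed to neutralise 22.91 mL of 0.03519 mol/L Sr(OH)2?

n(Sr(OH)2) = 0.03519 mol/L x 0.02291 L = 0.0008062 mol.
The neutralisation is 1 Sr(OH)2 : 2 HNO3, so n(HNO3) = 0.0008062 x 2/1 = 0.001612 mol.
V(HNO3) = 0.001612 / 0.05333 = 0.03023 L = 30.2 mL.

30.2 mL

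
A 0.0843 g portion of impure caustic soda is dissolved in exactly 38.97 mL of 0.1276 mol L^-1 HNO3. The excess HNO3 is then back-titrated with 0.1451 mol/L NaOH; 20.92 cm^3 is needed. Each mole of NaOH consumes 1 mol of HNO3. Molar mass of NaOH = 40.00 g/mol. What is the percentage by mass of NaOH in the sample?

91.9%

Total n(HNO3) added = 0.1276 x 0.03897 = 0.004973 mol.
n(NaOH) used = 0.1451 x 0.02092 = 0.003035 mol, which equals the excess n(HNO3).
So n(HNO3) consumed by the sample = 0.004973 - 0.003035 = 0.001937 mol.
n(NaOH) = 0.001937 / 1 = 0.001937 mol.
mass NaOH = 0.001937 x 40.00 = 0.07748 g, so %NaOH = 0.07748/0.0843 x 100 = 91.9%.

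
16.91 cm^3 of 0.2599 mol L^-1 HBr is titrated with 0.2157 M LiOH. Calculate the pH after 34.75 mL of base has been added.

n(acid) = 0.2599 x 0.01691 = 0.004395 mol; n(LiOH) added = 0.2157 x 0.03475 = 0.007496 mol.
Base is in excess by 0.007496 - 0.004395 = 0.003101 mol in a total volume of 0.05166 L.
[OH^-] = 0.003101/0.05166 = 0.06002 M, so pOH = 1.22 and pH = 14.00 - 1.22 = 12.78.

12.78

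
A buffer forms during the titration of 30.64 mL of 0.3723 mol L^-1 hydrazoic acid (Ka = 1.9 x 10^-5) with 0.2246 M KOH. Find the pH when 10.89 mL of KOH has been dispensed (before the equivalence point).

Initial n(HN3) = 0.3723 x 0.03064 = 0.01141 mol.
n(KOH) added = 0.2246 x 0.01089 = 0.002446 mol, converting that many moles of HN3 to N3-.
Remaining n(HN3) = 0.008961 mol; n(N3-) = 0.002446 mol.
By Henderson-Hasselbalch, pH = pKa + log([A^-]/[HA]) = 4.72 + log(0.002446/0.008961) = 4.72 + (-0.56) = 4.16.

4.16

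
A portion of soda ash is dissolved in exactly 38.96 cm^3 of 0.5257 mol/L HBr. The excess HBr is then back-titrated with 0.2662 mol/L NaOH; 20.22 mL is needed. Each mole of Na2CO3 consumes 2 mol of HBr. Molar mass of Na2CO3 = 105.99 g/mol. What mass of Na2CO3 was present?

Total n(HBr) added = 0.5257 x 0.03896 = 0.02048 mol.
n(NaOH) used = 0.2662 x 0.02022 = 0.005383 mol, which equals the excess n(HBr).
So n(HBr) consumed by the sample = 0.02048 - 0.005383 = 0.01510 mol.
n(Na2CO3) = 0.01510 / 2 = 0.007549 mol.
mass = 0.007549 mol x 105.99 g/mol = 0.800 g.

0.800 g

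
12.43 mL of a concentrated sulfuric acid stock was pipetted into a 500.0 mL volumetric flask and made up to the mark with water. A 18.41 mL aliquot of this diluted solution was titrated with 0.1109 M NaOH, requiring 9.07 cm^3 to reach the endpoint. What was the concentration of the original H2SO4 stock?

n(NaOH) = 0.1109 x 0.009070 = 0.001006 mol.
n(H2SO4) in the aliquot = 0.001006 x 1/2 = 0.0005029 mol.
[diluted H2SO4] = 0.0005029 / 0.01841 = 0.02732 M.
Dilution factor = 500.0/12.43 = 40.23, so [stock] = 0.02732 x 40.23 = 1.10 M.

1.10 M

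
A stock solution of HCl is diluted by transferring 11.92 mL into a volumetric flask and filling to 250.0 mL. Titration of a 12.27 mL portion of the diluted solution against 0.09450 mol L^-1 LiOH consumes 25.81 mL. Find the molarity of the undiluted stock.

4.17 M

n(LiOH) = 0.09450 x 0.02581 = 0.002439 mol.
n(HCl) in the aliquot = 0.002439 mol.
[diluted HCl] = 0.002439 / 0.01227 = 0.1988 M.
Dilution factor = 250.0/11.92 = 20.97, so [stock] = 0.1988 x 20.97 = 4.17 M.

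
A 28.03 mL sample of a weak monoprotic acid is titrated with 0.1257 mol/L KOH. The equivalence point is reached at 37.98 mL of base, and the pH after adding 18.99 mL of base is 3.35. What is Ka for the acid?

4.5 x 10^-4

18.99 mL is half of the equivalence volume, so this is the half-equivalence point where [HA] = [A^-].
At half-equivalence pH = pKa, so pKa = 3.35.
Ka = 10^(-3.35) = 4.5 x 10^-4.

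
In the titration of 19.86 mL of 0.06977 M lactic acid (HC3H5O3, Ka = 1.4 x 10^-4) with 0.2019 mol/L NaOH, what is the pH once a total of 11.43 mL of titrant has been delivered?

12.47

n(acid) = 0.06977 x 0.01986 = 0.001386 mol; n(NaOH) added = 0.2019 x 0.01143 = 0.002308 mol.
Base is in excess by 0.002308 - 0.001386 = 0.0009221 mol in a total volume of 0.03129 L.
[OH^-] = 0.0009221/0.03129 = 0.02947 M, so pOH = 1.53 and pH = 14.00 - 1.53 = 12.47.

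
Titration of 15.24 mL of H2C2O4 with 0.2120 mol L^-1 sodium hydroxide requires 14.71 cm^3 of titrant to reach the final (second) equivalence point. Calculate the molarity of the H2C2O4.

0.102 M

n(NaOH) = 0.2120 x 0.01471 = 0.003119 mol.
At the final (second) equivalence point, 2 mol OH^- react per mol H2C2O4, so n(H2C2O4) = 0.003119 / 2 = 0.001559 mol.
[H2C2O4] = 0.001559 / 0.01524 L = 0.102 M.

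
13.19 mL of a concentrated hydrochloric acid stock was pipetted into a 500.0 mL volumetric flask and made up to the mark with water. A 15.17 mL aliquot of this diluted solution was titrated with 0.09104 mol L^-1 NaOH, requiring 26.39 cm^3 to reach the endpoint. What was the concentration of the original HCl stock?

n(NaOH) = 0.09104 x 0.02639 = 0.002403 mol.
n(HCl) in the aliquot = 0.002403 mol.
[diluted HCl] = 0.002403 / 0.01517 = 0.1584 M.
Dilution factor = 500.0/13.19 = 37.91, so [stock] = 0.1584 x 37.91 = 6.00 M.

6.00 M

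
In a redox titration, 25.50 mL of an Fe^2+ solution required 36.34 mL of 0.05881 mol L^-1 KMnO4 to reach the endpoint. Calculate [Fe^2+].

n(KMnO4) = 0.05881 x 0.03634 = 0.002137 mol.
From the balanced equation, 1 mol KMnO4 reacts with 5 mol Fe^2+, so n(Fe^2+) = 0.002137 x 5/1 = 0.01069 mol.
[Fe^2+] = 0.01069 / 0.02550 L = 0.419 M.

0.419 M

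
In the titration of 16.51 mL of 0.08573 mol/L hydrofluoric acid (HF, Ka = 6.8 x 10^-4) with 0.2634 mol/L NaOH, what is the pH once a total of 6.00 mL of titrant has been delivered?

11.87

n(acid) = 0.08573 x 0.01651 = 0.001415 mol; n(NaOH) added = 0.2634 x 0.006000 = 0.001580 mol.
Base is in excess by 0.001580 - 0.001415 = 0.0001650 mol in a total volume of 0.02251 L.
[OH^-] = 0.0001650/0.02251 = 0.007330 M, so pOH = 2.13 and pH = 14.00 - 2.13 = 11.87.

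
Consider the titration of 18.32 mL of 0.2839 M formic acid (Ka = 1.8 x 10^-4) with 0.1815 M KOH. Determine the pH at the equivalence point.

8.39

n(HCOOH) = 0.2839 x 0.01832 = 0.005201 mol; V(KOH) at equivalence = 0.005201/0.1815 = 0.02866 L.
At equivalence all the acid is converted to HCOO-; total volume = 0.01832 + 0.02866 = 0.04698 L, so [HCOO-] = 0.005201/0.04698 = 0.1107 M.
Kb = Kw/Ka = 1.0e-14 / 1.8 x 10^-4 = 5.56e-11.
[OH^-] = sqrt(Kb x [HCOO-]) = sqrt(5.56e-11 x 0.1107) = 2.48e-6 M.
pOH = 5.61, so pH = 14.00 - 5.61 = 8.39.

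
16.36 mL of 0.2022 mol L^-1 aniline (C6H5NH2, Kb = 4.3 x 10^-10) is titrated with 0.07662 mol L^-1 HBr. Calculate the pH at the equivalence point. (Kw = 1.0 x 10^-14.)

n(C6H5NH2) = 0.2022 x 0.01636 = 0.003308 mol; V(HBr) at equivalence = 0.003308/0.07662 = 0.04317 L.
At equivalence the base is fully converted to C6H5NH3+; total volume = 0.05953 L, so [C6H5NH3+] = 0.003308/0.05953 = 0.05556 M.
Ka(C6H5NH3+) = Kw/Kb = 1.0e-14 / 4.3 x 10^-10 = 2.33e-5.
[H^+] = sqrt(Ka x [C6H5NH3+]) = sqrt(2.33e-5 x 0.05556) = 0.00114 M.
pH = -log(0.00114) = 2.94.

2.94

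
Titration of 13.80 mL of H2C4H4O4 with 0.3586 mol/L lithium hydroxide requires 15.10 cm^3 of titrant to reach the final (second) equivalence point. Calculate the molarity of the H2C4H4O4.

0.196 M

n(LiOH) = 0.3586 x 0.01510 = 0.005415 mol.
At the final (second) equivalence point, 2 mol OH^- react per mol H2C4H4O4, so n(H2C4H4O4) = 0.005415 / 2 = 0.002707 mol.
[H2C4H4O4] = 0.002707 / 0.01380 L = 0.196 M.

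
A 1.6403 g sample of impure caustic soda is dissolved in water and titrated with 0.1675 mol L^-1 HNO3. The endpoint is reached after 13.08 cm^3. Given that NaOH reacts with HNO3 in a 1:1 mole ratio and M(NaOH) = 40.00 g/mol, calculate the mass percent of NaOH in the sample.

5.34%

n(HNO3) = 0.1675 x 0.01308 = 0.002191 mol.
n(NaOH) = 0.002191 / 1 = 0.002191 mol.
mass of NaOH = 0.002191 x 40.00 = 0.08764 g.
% purity = 0.08764 / 1.6403 x 100 = 5.34%.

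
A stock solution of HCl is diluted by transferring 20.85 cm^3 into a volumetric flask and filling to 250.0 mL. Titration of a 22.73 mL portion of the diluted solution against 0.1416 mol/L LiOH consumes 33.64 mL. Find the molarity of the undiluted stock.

n(LiOH) = 0.1416 x 0.03364 = 0.004763 mol.
n(HCl) in the aliquot = 0.004763 mol.
[diluted HCl] = 0.004763 / 0.02273 = 0.2096 M.
Dilution factor = 250.0/20.85 = 11.99, so [stock] = 0.2096 x 11.99 = 2.51 M.

2.51 M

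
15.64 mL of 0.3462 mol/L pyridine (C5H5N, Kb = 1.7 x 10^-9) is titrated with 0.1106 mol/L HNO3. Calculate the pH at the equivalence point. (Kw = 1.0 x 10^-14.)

n(C5H5N) = 0.3462 x 0.01564 = 0.005415 mol; V(HNO3) at equivalence = 0.005415/0.1106 = 0.04896 L.
At equivalence the base is fully converted to C5H5NH+; total volume = 0.06460 L, so [C5H5NH+] = 0.005415/0.06460 = 0.08382 M.
Ka(C5H5NH+) = Kw/Kb = 1.0e-14 / 1.7 x 10^-9 = 5.88e-6.
[H^+] = sqrt(Ka x [C5H5NH+]) = sqrt(5.88e-6 x 0.08382) = 0.000702 M.
pH = -log(0.000702) = 3.15.

3.15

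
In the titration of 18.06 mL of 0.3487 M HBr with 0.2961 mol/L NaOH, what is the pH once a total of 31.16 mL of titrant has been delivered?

12.77

n(acid) = 0.3487 x 0.01806 = 0.006298 mol; n(NaOH) added = 0.2961 x 0.03116 = 0.009226 mol.
Base is in excess by 0.009226 - 0.006298 = 0.002929 mol in a total volume of 0.04922 L.
[OH^-] = 0.002929/0.04922 = 0.05951 M, so pOH = 1.23 and pH = 14.00 - 1.23 = 12.77.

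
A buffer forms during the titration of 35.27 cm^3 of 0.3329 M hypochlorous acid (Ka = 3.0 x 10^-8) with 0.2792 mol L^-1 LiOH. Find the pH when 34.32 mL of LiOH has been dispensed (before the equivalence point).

Initial n(HClO) = 0.3329 x 0.03527 = 0.01174 mol.
n(LiOH) added = 0.2792 x 0.03432 = 0.009582 mol, converting that many moles of HClO to ClO-.
Remaining n(HClO) = 0.002159 mol; n(ClO-) = 0.009582 mol.
By Henderson-Hasselbalch, pH = pKa + log([A^-]/[HA]) = 7.52 + log(0.009582/0.002159) = 7.52 + (+0.65) = 8.17.

8.17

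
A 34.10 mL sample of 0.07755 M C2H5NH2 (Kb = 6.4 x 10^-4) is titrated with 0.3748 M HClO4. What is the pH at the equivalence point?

n(C2H5NH2) = 0.07755 x 0.03410 = 0.002644 mol; V(HClO4) at equivalence = 0.002644/0.3748 = 0.007056 L.
At equivalence the base is fully converted to C2H5NH3+; total volume = 0.04116 L, so [C2H5NH3+] = 0.002644/0.04116 = 0.06425 M.
Ka(C2H5NH3+) = Kw/Kb = 1.0e-14 / 6.4 x 10^-4 = 1.56e-11.
[H^+] = sqrt(Ka x [C2H5NH3+]) = sqrt(1.56e-11 x 0.06425) = 1.00e-6 M.
pH = -log(1.00e-6) = 6.00.

6.00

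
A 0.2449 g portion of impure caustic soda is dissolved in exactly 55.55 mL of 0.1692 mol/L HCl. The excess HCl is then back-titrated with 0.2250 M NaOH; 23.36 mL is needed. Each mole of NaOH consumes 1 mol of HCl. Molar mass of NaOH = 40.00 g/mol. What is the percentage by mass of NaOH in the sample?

Total n(HCl) added = 0.1692 x 0.05555 = 0.009399 mol.
n(NaOH) used = 0.2250 x 0.02336 = 0.005256 mol, which equals the excess n(HCl).
So n(HCl) consumed by the sample = 0.009399 - 0.005256 = 0.004143 mol.
n(NaOH) = 0.004143 / 1 = 0.004143 mol.
mass NaOH = 0.004143 x 40.00 = 0.1657 g, so %NaOH = 0.1657/0.2449 x 100 = 67.7%.

67.7%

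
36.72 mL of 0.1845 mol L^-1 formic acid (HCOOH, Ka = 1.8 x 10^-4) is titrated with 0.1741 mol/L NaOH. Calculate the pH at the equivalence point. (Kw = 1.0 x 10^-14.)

8.35

n(HCOOH) = 0.1845 x 0.03672 = 0.006775 mol; V(NaOH) at equivalence = 0.006775/0.1741 = 0.03891 L.
At equivalence all the acid is converted to HCOO-; total volume = 0.03672 + 0.03891 = 0.07563 L, so [HCOO-] = 0.006775/0.07563 = 0.08957 M.
Kb = Kw/Ka = 1.0e-14 / 1.8 x 10^-4 = 5.56e-11.
[OH^-] = sqrt(Kb x [HCOO-]) = sqrt(5.56e-11 x 0.08957) = 2.23e-6 M.
pOH = 5.65, so pH = 14.00 - 5.65 = 8.35.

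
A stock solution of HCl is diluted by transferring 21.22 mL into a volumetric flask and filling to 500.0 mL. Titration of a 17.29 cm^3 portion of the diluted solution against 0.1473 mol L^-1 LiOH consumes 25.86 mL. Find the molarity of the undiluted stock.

n(LiOH) = 0.1473 x 0.02586 = 0.003809 mol.
n(HCl) in the aliquot = 0.003809 mol.
[diluted HCl] = 0.003809 / 0.01729 = 0.2203 M.
Dilution factor = 500.0/21.22 = 23.56, so [stock] = 0.2203 x 23.56 = 5.19 M.

5.19 M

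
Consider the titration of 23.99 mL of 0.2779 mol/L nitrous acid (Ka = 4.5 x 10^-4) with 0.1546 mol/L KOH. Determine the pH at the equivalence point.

n(HNO2) = 0.2779 x 0.02399 = 0.006667 mol; V(KOH) at equivalence = 0.006667/0.1546 = 0.04312 L.
At equivalence all the acid is converted to NO2-; total volume = 0.02399 + 0.04312 = 0.06711 L, so [NO2-] = 0.006667/0.06711 = 0.09934 M.
Kb = Kw/Ka = 1.0e-14 / 4.5 x 10^-4 = 2.22e-11.
[OH^-] = sqrt(Kb x [NO2-]) = sqrt(2.22e-11 x 0.09934) = 1.49e-6 M.
pOH = 5.83, so pH = 14.00 - 5.83 = 8.17.

8.17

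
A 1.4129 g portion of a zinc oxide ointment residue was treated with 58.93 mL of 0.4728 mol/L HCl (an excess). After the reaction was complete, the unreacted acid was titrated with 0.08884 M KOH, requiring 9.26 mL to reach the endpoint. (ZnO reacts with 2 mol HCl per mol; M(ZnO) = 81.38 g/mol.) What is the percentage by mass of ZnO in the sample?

Total n(HCl) added = 0.4728 x 0.05893 = 0.02786 mol.
n(KOH) used = 0.08884 x 0.009260 = 0.0008227 mol, which equals the excess n(HCl).
So n(HCl) consumed by the sample = 0.02786 - 0.0008227 = 0.02704 mol.
n(ZnO) = 0.02704 / 2 = 0.01352 mol.
mass ZnO = 0.01352 x 81.38 = 1.100 g, so %ZnO = 1.100/1.4129 x 100 = 77.9%.

77.9%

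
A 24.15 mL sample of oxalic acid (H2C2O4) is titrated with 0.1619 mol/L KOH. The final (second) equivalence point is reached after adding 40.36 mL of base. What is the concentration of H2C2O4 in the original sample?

n(KOH) = 0.1619 x 0.04036 = 0.006534 mol.
At the final (second) equivalence point, 2 mol OH^- react per mol H2C2O4, so n(H2C2O4) = 0.006534 / 2 = 0.003267 mol.
[H2C2O4] = 0.003267 / 0.02415 L = 0.135 M.

0.135 M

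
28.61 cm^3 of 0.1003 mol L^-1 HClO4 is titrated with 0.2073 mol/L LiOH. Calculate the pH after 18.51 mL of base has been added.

n(acid) = 0.1003 x 0.02861 = 0.002870 mol; n(LiOH) added = 0.2073 x 0.01851 = 0.003837 mol.
Base is in excess by 0.003837 - 0.002870 = 0.0009675 mol in a total volume of 0.04712 L.
[OH^-] = 0.0009675/0.04712 = 0.02053 M, so pOH = 1.69 and pH = 14.00 - 1.69 = 12.31.

12.31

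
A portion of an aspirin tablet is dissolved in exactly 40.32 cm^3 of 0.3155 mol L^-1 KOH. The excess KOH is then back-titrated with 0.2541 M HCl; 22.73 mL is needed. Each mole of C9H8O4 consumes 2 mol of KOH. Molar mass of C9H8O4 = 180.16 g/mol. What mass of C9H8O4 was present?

0.626 g

Total n(KOH) added = 0.3155 x 0.04032 = 0.01272 mol.
n(HCl) used = 0.2541 x 0.02273 = 0.005776 mol, which equals the excess n(KOH).
So n(KOH) consumed by the sample = 0.01272 - 0.005776 = 0.006945 mol.
n(C9H8O4) = 0.006945 / 2 = 0.003473 mol.
mass = 0.003473 mol x 180.16 g/mol = 0.626 g.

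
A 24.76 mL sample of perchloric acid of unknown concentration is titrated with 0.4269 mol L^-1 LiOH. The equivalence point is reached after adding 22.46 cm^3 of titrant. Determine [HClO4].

n(LiOH) delivered = 0.4269 x 0.02246 = 0.009588 mol.
For a 1:1 reaction, n(HClO4) = 0.009588 mol.
[HClO4] = 0.009588 mol / 0.02476 L = 0.387 M.

0.387 M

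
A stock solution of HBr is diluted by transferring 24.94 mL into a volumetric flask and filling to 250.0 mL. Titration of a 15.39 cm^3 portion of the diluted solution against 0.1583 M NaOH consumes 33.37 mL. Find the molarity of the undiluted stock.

3.44 M

n(NaOH) = 0.1583 x 0.03337 = 0.005282 mol.
n(HBr) in the aliquot = 0.005282 mol.
[diluted HBr] = 0.005282 / 0.01539 = 0.3432 M.
Dilution factor = 250.0/24.94 = 10.02, so [stock] = 0.3432 x 10.02 = 3.44 M.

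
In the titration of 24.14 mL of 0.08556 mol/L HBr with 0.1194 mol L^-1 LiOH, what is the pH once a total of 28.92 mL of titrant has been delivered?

n(acid) = 0.08556 x 0.02414 = 0.002065 mol; n(LiOH) added = 0.1194 x 0.02892 = 0.003453 mol.
Base is in excess by 0.003453 - 0.002065 = 0.001388 mol in a total volume of 0.05306 L.
[OH^-] = 0.001388/0.05306 = 0.02615 M, so pOH = 1.58 and pH = 14.00 - 1.58 = 12.42.

12.42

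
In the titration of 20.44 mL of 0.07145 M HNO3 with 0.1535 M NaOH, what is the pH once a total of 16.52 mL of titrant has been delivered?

12.46

n(acid) = 0.07145 x 0.02044 = 0.001460 mol; n(NaOH) added = 0.1535 x 0.01652 = 0.002536 mol.
Base is in excess by 0.002536 - 0.001460 = 0.001075 mol in a total volume of 0.03696 L.
[OH^-] = 0.001075/0.03696 = 0.02910 M, so pOH = 1.54 and pH = 14.00 - 1.54 = 12.46.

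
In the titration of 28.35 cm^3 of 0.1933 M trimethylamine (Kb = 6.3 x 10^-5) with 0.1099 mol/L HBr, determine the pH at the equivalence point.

n((CH3)3N) = 0.1933 x 0.02835 = 0.005480 mol; V(HBr) at equivalence = 0.005480/0.1099 = 0.04986 L.
At equivalence the base is fully converted to (CH3)3NH+; total volume = 0.07821 L, so [(CH3)3NH+] = 0.005480/0.07821 = 0.07006 M.
Ka((CH3)3NH+) = Kw/Kb = 1.0e-14 / 6.3 x 10^-5 = 1.59e-10.
[H^+] = sqrt(Ka x [(CH3)3NH+]) = sqrt(1.59e-10 x 0.07006) = 3.33e-6 M.
pH = -log(3.33e-6) = 5.48.

5.48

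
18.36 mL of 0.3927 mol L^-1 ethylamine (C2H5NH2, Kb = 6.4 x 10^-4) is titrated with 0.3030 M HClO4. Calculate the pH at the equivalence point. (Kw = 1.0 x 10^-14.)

n(C2H5NH2) = 0.3927 x 0.01836 = 0.007210 mol; V(HClO4) at equivalence = 0.007210/0.3030 = 0.02380 L.
At equivalence the base is fully converted to C2H5NH3+; total volume = 0.04216 L, so [C2H5NH3+] = 0.007210/0.04216 = 0.1710 M.
Ka(C2H5NH3+) = Kw/Kb = 1.0e-14 / 6.4 x 10^-4 = 1.56e-11.
[H^+] = sqrt(Ka x [C2H5NH3+]) = sqrt(1.56e-11 x 0.1710) = 1.63e-6 M.
pH = -log(1.63e-6) = 5.79.

5.79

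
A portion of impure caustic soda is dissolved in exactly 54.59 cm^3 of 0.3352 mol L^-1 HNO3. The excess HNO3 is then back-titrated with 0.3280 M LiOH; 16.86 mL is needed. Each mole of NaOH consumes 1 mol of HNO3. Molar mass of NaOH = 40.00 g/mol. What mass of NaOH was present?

0.511 g

Total n(HNO3) added = 0.3352 x 0.05459 = 0.01830 mol.
n(LiOH) used = 0.3280 x 0.01686 = 0.005530 mol, which equals the excess n(HNO3).
So n(HNO3) consumed by the sample = 0.01830 - 0.005530 = 0.01277 mol.
n(NaOH) = 0.01277 / 1 = 0.01277 mol.
mass = 0.01277 mol x 40.00 g/mol = 0.511 g.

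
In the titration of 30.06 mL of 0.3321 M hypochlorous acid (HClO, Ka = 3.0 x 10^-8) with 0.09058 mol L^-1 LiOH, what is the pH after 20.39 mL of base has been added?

6.88

Initial n(HClO) = 0.3321 x 0.03006 = 0.009983 mol.
n(LiOH) added = 0.09058 x 0.02039 = 0.001847 mol, converting that many moles of HClO to ClO-.
Remaining n(HClO) = 0.008136 mol; n(ClO-) = 0.001847 mol.
By Henderson-Hasselbalch, pH = pKa + log([A^-]/[HA]) = 7.52 + log(0.001847/0.008136) = 7.52 + (-0.64) = 6.88.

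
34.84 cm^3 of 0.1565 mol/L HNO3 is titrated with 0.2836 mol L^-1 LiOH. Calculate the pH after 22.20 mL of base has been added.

n(acid) = 0.1565 x 0.03484 = 0.005452 mol; n(LiOH) added = 0.2836 x 0.02220 = 0.006296 mol.
Base is in excess by 0.006296 - 0.005452 = 0.0008435 mol in a total volume of 0.05704 L.
[OH^-] = 0.0008435/0.05704 = 0.01479 M, so pOH = 1.83 and pH = 14.00 - 1.83 = 12.17.

12.17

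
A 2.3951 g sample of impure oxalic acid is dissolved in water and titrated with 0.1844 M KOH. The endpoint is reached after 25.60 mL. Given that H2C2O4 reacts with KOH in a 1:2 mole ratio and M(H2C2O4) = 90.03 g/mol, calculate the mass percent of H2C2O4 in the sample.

n(KOH) = 0.1844 x 0.02560 = 0.004721 mol.
n(H2C2O4) = 0.004721 / 2 = 0.002360 mol.
mass of H2C2O4 = 0.002360 x 90.03 = 0.2125 g.
% purity = 0.2125 / 2.3951 x 100 = 8.87%.

8.87%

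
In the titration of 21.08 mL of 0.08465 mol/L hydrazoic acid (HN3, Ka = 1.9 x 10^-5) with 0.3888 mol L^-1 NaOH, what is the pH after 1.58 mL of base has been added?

4.44

Initial n(HN3) = 0.08465 x 0.02108 = 0.001784 mol.
n(NaOH) added = 0.3888 x 0.001580 = 0.0006143 mol, converting that many moles of HN3 to N3-.
Remaining n(HN3) = 0.001170 mol; n(N3-) = 0.0006143 mol.
By Henderson-Hasselbalch, pH = pKa + log([A^-]/[HA]) = 4.72 + log(0.0006143/0.001170) = 4.72 + (-0.28) = 4.44.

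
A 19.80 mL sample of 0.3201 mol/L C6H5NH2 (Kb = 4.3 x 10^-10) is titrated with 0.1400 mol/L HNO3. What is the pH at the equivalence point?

n(C6H5NH2) = 0.3201 x 0.01980 = 0.006338 mol; V(HNO3) at equivalence = 0.006338/0.1400 = 0.04527 L.
At equivalence the base is fully converted to C6H5NH3+; total volume = 0.06507 L, so [C6H5NH3+] = 0.006338/0.06507 = 0.09740 M.
Ka(C6H5NH3+) = Kw/Kb = 1.0e-14 / 4.3 x 10^-10 = 2.33e-5.
[H^+] = sqrt(Ka x [C6H5NH3+]) = sqrt(2.33e-5 x 0.09740) = 0.00151 M.
pH = -log(0.00151) = 2.82.

2.82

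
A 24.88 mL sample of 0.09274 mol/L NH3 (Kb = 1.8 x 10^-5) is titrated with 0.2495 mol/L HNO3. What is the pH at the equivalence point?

5.21

n(NH3) = 0.09274 x 0.02488 = 0.002307 mol; V(HNO3) at equivalence = 0.002307/0.2495 = 0.009248 L.
At equivalence the base is fully converted to NH4+; total volume = 0.03413 L, so [NH4+] = 0.002307/0.03413 = 0.06761 M.
Ka(NH4+) = Kw/Kb = 1.0e-14 / 1.8 x 10^-5 = 5.56e-10.
[H^+] = sqrt(Ka x [NH4+]) = sqrt(5.56e-10 x 0.06761) = 6.13e-6 M.
pH = -log(6.13e-6) = 5.21.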